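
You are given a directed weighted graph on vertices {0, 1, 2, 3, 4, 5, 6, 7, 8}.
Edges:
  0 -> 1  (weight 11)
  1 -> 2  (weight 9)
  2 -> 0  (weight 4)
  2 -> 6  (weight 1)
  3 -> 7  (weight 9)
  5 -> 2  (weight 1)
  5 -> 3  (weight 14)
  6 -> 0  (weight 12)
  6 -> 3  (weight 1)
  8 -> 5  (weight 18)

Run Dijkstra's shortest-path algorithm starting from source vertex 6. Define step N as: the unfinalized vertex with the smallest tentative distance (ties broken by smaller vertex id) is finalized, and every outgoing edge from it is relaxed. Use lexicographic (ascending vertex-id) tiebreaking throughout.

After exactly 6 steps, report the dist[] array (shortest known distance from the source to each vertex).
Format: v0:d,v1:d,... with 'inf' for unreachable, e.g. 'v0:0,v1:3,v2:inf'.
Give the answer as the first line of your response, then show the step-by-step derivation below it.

v0:12,v1:23,v2:32,v3:1,v4:inf,v5:inf,v6:0,v7:10,v8:inf

step 1: dist = v0:12,v1:inf,v2:inf,v3:1,v4:inf,v5:inf,v6:0,v7:inf,v8:inf
step 2: dist = v0:12,v1:inf,v2:inf,v3:1,v4:inf,v5:inf,v6:0,v7:10,v8:inf
step 3: dist = v0:12,v1:inf,v2:inf,v3:1,v4:inf,v5:inf,v6:0,v7:10,v8:inf
step 4: dist = v0:12,v1:23,v2:inf,v3:1,v4:inf,v5:inf,v6:0,v7:10,v8:inf
step 5: dist = v0:12,v1:23,v2:32,v3:1,v4:inf,v5:inf,v6:0,v7:10,v8:inf
step 6: dist = v0:12,v1:23,v2:32,v3:1,v4:inf,v5:inf,v6:0,v7:10,v8:inf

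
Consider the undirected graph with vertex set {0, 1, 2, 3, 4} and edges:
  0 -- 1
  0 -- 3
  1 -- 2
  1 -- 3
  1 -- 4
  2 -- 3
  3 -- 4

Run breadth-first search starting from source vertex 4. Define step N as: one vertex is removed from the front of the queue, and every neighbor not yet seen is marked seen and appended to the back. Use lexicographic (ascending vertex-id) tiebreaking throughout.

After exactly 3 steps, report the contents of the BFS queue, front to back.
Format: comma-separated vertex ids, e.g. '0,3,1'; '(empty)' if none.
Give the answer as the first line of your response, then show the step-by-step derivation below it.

0,2

step 1: dequeue 4; queue=[1,3]; order=4
step 2: dequeue 1; queue=[3,0,2]; order=4,1
step 3: dequeue 3; queue=[0,2]; order=4,1,3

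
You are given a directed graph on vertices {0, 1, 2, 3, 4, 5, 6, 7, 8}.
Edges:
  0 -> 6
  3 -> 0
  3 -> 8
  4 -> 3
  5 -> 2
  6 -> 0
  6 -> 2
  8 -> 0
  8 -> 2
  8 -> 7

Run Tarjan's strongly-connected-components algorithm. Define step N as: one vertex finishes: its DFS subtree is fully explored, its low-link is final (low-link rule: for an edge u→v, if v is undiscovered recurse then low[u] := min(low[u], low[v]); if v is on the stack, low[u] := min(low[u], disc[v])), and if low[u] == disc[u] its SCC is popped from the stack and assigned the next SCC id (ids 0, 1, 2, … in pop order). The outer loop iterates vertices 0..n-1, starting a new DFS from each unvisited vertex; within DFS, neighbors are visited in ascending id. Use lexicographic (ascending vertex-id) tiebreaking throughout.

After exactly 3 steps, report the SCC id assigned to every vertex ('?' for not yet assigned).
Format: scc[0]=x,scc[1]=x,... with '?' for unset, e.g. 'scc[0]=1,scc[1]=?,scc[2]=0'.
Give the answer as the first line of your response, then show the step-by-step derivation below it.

scc[0]=1,scc[1]=?,scc[2]=0,scc[3]=?,scc[4]=?,scc[5]=?,scc[6]=1,scc[7]=?,scc[8]=?

step 1: low=(low[0]=0,low[1]=?,low[2]=2,low[3]=?,low[4]=?,low[5]=?,low[6]=0,low[7]=?,low[8]=?); scc=(scc[0]=?,scc[1]=?,scc[2]=0,scc[3]=?,scc[4]=?,scc[5]=?,scc[6]=?,scc[7]=?,scc[8]=?)
step 2: low=(low[0]=0,low[1]=?,low[2]=2,low[3]=?,low[4]=?,low[5]=?,low[6]=0,low[7]=?,low[8]=?); scc=(scc[0]=?,scc[1]=?,scc[2]=0,scc[3]=?,scc[4]=?,scc[5]=?,scc[6]=?,scc[7]=?,scc[8]=?)
step 3: low=(low[0]=0,low[1]=?,low[2]=2,low[3]=?,low[4]=?,low[5]=?,low[6]=0,low[7]=?,low[8]=?); scc=(scc[0]=1,scc[1]=?,scc[2]=0,scc[3]=?,scc[4]=?,scc[5]=?,scc[6]=1,scc[7]=?,scc[8]=?)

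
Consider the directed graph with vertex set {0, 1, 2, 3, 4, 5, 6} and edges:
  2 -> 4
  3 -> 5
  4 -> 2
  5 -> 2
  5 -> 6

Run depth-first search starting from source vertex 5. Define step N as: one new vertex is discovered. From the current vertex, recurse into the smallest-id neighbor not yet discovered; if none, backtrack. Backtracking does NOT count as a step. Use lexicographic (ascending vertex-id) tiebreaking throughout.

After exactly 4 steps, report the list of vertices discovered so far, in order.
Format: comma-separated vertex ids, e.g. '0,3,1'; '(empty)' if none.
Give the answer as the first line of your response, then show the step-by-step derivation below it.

5,2,4,6

step 1: discover 5; path=5; order=5
step 2: discover 2; path=5>2; order=5,2
step 3: discover 4; path=5>2>4; order=5,2,4
step 4: discover 6; path=5>6; order=5,2,4,6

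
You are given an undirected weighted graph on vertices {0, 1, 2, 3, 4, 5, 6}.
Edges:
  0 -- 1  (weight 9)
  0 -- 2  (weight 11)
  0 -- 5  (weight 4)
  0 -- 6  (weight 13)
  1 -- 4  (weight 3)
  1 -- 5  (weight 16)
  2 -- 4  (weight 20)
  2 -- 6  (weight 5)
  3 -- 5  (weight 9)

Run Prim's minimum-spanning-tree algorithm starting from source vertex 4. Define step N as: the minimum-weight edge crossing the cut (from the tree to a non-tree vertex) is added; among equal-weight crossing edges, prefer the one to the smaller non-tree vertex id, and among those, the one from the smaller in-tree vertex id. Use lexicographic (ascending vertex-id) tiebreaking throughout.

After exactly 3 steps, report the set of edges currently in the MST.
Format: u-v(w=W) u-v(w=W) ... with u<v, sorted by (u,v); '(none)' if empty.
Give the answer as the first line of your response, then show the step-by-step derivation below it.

0-1(w=9) 0-5(w=4) 1-4(w=3)

step 1: add edge 1-4 (w=3); MST = {1-4(w=3)}
step 2: add edge 0-1 (w=9); MST = {0-1(w=9) 1-4(w=3)}
step 3: add edge 0-5 (w=4); MST = {0-1(w=9) 0-5(w=4) 1-4(w=3)}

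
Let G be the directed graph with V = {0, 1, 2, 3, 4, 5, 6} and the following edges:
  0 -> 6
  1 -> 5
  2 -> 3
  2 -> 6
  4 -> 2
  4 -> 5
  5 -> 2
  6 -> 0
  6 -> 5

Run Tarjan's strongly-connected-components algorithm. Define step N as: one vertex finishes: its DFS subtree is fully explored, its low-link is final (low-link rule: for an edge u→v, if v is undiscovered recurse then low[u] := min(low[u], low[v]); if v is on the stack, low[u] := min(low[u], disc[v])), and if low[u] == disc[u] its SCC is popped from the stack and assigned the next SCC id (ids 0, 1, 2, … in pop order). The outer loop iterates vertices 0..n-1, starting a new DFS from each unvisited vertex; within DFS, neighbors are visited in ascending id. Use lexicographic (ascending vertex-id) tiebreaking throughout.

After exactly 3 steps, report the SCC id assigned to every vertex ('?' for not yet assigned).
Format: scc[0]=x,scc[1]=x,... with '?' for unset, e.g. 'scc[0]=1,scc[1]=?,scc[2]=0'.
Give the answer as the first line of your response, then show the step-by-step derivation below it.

scc[0]=?,scc[1]=?,scc[2]=?,scc[3]=0,scc[4]=?,scc[5]=?,scc[6]=?

step 1: low=(low[0]=0,low[1]=?,low[2]=3,low[3]=4,low[4]=?,low[5]=2,low[6]=0); scc=(scc[0]=?,scc[1]=?,scc[2]=?,scc[3]=0,scc[4]=?,scc[5]=?,scc[6]=?)
step 2: low=(low[0]=0,low[1]=?,low[2]=1,low[3]=4,low[4]=?,low[5]=2,low[6]=0); scc=(scc[0]=?,scc[1]=?,scc[2]=?,scc[3]=0,scc[4]=?,scc[5]=?,scc[6]=?)
step 3: low=(low[0]=0,low[1]=?,low[2]=1,low[3]=4,low[4]=?,low[5]=1,low[6]=0); scc=(scc[0]=?,scc[1]=?,scc[2]=?,scc[3]=0,scc[4]=?,scc[5]=?,scc[6]=?)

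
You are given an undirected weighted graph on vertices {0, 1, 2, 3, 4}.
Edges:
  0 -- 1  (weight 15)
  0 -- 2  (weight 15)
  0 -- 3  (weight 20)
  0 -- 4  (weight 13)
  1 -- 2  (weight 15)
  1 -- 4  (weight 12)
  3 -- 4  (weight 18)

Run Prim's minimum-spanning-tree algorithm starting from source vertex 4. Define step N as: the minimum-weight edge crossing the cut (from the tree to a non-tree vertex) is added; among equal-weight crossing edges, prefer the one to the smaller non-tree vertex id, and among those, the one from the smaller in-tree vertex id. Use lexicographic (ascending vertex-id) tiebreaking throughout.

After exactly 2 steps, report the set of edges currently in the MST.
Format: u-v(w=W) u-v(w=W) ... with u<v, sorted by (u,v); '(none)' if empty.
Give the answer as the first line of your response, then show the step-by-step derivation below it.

0-4(w=13) 1-4(w=12)

step 1: add edge 1-4 (w=12); MST = {1-4(w=12)}
step 2: add edge 0-4 (w=13); MST = {0-4(w=13) 1-4(w=12)}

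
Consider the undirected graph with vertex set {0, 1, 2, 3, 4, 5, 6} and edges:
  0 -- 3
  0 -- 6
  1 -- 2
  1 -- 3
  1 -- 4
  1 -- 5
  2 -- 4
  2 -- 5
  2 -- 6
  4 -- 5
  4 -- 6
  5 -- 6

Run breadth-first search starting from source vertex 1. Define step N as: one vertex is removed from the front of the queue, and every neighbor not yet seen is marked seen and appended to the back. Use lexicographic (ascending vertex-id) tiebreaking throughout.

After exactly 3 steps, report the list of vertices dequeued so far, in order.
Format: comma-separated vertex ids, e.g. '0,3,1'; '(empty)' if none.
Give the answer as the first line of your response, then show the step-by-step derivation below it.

1,2,3

step 1: dequeue 1; queue=[2,3,4,5]; order=1
step 2: dequeue 2; queue=[3,4,5,6]; order=1,2
step 3: dequeue 3; queue=[4,5,6,0]; order=1,2,3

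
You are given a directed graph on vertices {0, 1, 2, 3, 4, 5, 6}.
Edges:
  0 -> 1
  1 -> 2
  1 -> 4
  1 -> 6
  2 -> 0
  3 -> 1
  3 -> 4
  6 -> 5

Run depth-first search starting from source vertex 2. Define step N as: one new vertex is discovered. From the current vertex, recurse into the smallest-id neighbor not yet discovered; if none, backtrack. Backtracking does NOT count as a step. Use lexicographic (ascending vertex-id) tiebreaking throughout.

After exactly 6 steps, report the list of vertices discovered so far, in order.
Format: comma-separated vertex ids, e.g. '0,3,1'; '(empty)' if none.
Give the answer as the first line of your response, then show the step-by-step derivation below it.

2,0,1,4,6,5

step 1: discover 2; path=2; order=2
step 2: discover 0; path=2>0; order=2,0
step 3: discover 1; path=2>0>1; order=2,0,1
step 4: discover 4; path=2>0>1>4; order=2,0,1,4
step 5: discover 6; path=2>0>1>6; order=2,0,1,4,6
step 6: discover 5; path=2>0>1>6>5; order=2,0,1,4,6,5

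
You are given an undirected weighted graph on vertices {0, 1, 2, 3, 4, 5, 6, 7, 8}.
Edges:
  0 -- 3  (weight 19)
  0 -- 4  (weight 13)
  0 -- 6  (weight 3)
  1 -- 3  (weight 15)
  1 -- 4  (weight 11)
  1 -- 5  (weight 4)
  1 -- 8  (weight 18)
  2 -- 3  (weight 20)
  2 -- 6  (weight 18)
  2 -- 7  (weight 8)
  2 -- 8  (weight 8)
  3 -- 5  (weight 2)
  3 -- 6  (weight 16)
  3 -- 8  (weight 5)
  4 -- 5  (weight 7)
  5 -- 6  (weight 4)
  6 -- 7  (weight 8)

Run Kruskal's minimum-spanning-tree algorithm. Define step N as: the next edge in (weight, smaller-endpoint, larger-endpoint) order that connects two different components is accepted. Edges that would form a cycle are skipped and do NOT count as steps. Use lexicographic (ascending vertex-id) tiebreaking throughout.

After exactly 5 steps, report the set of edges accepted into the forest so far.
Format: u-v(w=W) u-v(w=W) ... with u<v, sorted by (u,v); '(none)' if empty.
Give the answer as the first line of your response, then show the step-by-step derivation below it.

0-6(w=3) 1-5(w=4) 3-5(w=2) 3-8(w=5) 5-6(w=4)

step 1: add edge 3-5 (w=2); MST = {3-5(w=2)}
step 2: add edge 0-6 (w=3); MST = {0-6(w=3) 3-5(w=2)}
step 3: add edge 1-5 (w=4); MST = {0-6(w=3) 1-5(w=4) 3-5(w=2)}
step 4: add edge 5-6 (w=4); MST = {0-6(w=3) 1-5(w=4) 3-5(w=2) 5-6(w=4)}
step 5: add edge 3-8 (w=5); MST = {0-6(w=3) 1-5(w=4) 3-5(w=2) 3-8(w=5) 5-6(w=4)}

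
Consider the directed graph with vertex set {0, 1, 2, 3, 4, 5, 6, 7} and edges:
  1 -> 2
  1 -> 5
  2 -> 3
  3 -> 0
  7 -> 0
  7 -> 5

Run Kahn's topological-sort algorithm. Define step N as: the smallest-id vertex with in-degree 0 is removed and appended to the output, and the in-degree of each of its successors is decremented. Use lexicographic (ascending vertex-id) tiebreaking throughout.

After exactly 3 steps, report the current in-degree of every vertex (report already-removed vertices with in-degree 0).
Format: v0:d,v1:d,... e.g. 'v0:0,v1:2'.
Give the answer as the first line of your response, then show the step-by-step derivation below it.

v0:1,v1:0,v2:0,v3:0,v4:0,v5:1,v6:0,v7:0

step 1: output 1; order=[1]; indeg=(2,0,0,1,0,1,0,0)
step 2: output 2; order=[1,2]; indeg=(2,0,0,0,0,1,0,0)
step 3: output 3; order=[1,2,3]; indeg=(1,0,0,0,0,1,0,0)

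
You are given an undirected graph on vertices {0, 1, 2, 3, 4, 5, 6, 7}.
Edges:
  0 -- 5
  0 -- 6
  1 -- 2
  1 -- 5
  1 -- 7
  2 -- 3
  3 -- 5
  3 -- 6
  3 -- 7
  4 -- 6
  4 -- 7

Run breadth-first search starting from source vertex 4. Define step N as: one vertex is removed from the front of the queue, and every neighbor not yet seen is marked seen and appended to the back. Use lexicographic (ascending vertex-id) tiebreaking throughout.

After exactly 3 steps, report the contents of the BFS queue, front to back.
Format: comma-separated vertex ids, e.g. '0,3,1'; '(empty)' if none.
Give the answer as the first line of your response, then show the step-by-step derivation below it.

0,3,1

step 1: dequeue 4; queue=[6,7]; order=4
step 2: dequeue 6; queue=[7,0,3]; order=4,6
step 3: dequeue 7; queue=[0,3,1]; order=4,6,7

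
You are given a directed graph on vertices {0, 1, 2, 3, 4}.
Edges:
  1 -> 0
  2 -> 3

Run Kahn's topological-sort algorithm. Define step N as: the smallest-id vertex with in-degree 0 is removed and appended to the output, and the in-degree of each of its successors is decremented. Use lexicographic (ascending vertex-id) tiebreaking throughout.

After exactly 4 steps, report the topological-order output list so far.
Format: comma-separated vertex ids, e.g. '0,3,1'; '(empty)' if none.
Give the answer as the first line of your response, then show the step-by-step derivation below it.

1,0,2,3

step 1: output 1; order=[1]; indeg=(0,0,0,1,0)
step 2: output 0; order=[1,0]; indeg=(0,0,0,1,0)
step 3: output 2; order=[1,0,2]; indeg=(0,0,0,0,0)
step 4: output 3; order=[1,0,2,3]; indeg=(0,0,0,0,0)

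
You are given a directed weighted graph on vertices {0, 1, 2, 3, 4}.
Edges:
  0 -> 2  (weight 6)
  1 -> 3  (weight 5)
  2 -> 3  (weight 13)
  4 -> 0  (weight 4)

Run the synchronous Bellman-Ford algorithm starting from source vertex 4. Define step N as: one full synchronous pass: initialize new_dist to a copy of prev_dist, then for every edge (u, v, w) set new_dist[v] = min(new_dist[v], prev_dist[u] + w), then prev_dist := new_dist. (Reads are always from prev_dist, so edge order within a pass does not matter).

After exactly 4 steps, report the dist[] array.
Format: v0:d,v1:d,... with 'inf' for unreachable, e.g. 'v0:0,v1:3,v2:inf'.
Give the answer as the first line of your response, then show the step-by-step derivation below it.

v0:4,v1:inf,v2:10,v3:23,v4:0

step 1: dist = v0:4,v1:inf,v2:inf,v3:inf,v4:0
step 2: dist = v0:4,v1:inf,v2:10,v3:inf,v4:0
step 3: dist = v0:4,v1:inf,v2:10,v3:23,v4:0
step 4: dist = v0:4,v1:inf,v2:10,v3:23,v4:0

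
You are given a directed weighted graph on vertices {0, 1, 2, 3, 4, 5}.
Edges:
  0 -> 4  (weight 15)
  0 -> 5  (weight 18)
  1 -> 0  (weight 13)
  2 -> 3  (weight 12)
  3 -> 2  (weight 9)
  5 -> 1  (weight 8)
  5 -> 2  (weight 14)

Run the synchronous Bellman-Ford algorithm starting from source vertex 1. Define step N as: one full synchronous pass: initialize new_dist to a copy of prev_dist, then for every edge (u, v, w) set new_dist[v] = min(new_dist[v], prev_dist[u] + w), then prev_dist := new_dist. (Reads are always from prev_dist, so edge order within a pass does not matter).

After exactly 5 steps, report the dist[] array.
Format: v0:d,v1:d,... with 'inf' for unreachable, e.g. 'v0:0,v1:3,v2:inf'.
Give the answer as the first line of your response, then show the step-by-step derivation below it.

v0:13,v1:0,v2:45,v3:57,v4:28,v5:31

step 1: dist = v0:13,v1:0,v2:inf,v3:inf,v4:inf,v5:inf
step 2: dist = v0:13,v1:0,v2:inf,v3:inf,v4:28,v5:31
step 3: dist = v0:13,v1:0,v2:45,v3:inf,v4:28,v5:31
step 4: dist = v0:13,v1:0,v2:45,v3:57,v4:28,v5:31
step 5: dist = v0:13,v1:0,v2:45,v3:57,v4:28,v5:31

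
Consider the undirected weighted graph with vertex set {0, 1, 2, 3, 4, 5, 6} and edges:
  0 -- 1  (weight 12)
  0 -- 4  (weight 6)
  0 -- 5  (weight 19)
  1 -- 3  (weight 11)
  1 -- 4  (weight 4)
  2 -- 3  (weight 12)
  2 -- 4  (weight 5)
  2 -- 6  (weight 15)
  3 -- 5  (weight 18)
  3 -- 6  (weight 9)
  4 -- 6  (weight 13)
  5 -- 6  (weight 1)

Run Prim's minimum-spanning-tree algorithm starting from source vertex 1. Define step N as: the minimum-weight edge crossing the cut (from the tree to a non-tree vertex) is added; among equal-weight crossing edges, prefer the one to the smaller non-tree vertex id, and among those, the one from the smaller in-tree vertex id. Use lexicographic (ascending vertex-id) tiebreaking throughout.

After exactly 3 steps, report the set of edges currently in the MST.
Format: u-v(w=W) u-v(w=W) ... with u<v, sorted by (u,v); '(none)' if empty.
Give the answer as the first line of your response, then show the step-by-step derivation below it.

0-4(w=6) 1-4(w=4) 2-4(w=5)

step 1: add edge 1-4 (w=4); MST = {1-4(w=4)}
step 2: add edge 2-4 (w=5); MST = {1-4(w=4) 2-4(w=5)}
step 3: add edge 0-4 (w=6); MST = {0-4(w=6) 1-4(w=4) 2-4(w=5)}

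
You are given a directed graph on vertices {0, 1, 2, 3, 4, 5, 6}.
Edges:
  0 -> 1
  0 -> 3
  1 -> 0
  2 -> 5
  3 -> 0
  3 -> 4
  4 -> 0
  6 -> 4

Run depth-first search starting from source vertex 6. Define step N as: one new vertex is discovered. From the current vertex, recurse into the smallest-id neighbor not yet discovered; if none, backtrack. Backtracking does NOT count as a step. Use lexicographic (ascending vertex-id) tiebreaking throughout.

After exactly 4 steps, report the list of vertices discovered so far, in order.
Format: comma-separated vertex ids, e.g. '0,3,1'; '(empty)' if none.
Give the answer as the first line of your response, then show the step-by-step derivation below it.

6,4,0,1

step 1: discover 6; path=6; order=6
step 2: discover 4; path=6>4; order=6,4
step 3: discover 0; path=6>4>0; order=6,4,0
step 4: discover 1; path=6>4>0>1; order=6,4,0,1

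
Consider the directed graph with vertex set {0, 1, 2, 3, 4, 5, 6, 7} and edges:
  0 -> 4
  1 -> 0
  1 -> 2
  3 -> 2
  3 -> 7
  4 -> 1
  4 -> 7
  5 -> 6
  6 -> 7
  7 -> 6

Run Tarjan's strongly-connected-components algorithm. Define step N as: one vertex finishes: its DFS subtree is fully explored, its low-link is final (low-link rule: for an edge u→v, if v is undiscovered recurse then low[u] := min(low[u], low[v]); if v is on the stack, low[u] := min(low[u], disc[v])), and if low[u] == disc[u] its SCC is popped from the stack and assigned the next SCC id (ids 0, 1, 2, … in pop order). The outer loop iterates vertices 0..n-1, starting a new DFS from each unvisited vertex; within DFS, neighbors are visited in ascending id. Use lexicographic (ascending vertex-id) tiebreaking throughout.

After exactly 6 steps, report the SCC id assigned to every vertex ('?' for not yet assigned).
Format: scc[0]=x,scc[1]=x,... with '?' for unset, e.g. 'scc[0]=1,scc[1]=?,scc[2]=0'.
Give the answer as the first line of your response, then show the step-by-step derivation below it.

scc[0]=2,scc[1]=2,scc[2]=0,scc[3]=?,scc[4]=2,scc[5]=?,scc[6]=1,scc[7]=1

step 1: low=(low[0]=0,low[1]=0,low[2]=3,low[3]=?,low[4]=1,low[5]=?,low[6]=?,low[7]=?); scc=(scc[0]=?,scc[1]=?,scc[2]=0,scc[3]=?,scc[4]=?,scc[5]=?,scc[6]=?,scc[7]=?)
step 2: low=(low[0]=0,low[1]=0,low[2]=3,low[3]=?,low[4]=1,low[5]=?,low[6]=?,low[7]=?); scc=(scc[0]=?,scc[1]=?,scc[2]=0,scc[3]=?,scc[4]=?,scc[5]=?,scc[6]=?,scc[7]=?)
step 3: low=(low[0]=0,low[1]=0,low[2]=3,low[3]=?,low[4]=0,low[5]=?,low[6]=4,low[7]=4); scc=(scc[0]=?,scc[1]=?,scc[2]=0,scc[3]=?,scc[4]=?,scc[5]=?,scc[6]=?,scc[7]=?)
step 4: low=(low[0]=0,low[1]=0,low[2]=3,low[3]=?,low[4]=0,low[5]=?,low[6]=4,low[7]=4); scc=(scc[0]=?,scc[1]=?,scc[2]=0,scc[3]=?,scc[4]=?,scc[5]=?,scc[6]=1,scc[7]=1)
step 5: low=(low[0]=0,low[1]=0,low[2]=3,low[3]=?,low[4]=0,low[5]=?,low[6]=4,low[7]=4); scc=(scc[0]=?,scc[1]=?,scc[2]=0,scc[3]=?,scc[4]=?,scc[5]=?,scc[6]=1,scc[7]=1)
step 6: low=(low[0]=0,low[1]=0,low[2]=3,low[3]=?,low[4]=0,low[5]=?,low[6]=4,low[7]=4); scc=(scc[0]=2,scc[1]=2,scc[2]=0,scc[3]=?,scc[4]=2,scc[5]=?,scc[6]=1,scc[7]=1)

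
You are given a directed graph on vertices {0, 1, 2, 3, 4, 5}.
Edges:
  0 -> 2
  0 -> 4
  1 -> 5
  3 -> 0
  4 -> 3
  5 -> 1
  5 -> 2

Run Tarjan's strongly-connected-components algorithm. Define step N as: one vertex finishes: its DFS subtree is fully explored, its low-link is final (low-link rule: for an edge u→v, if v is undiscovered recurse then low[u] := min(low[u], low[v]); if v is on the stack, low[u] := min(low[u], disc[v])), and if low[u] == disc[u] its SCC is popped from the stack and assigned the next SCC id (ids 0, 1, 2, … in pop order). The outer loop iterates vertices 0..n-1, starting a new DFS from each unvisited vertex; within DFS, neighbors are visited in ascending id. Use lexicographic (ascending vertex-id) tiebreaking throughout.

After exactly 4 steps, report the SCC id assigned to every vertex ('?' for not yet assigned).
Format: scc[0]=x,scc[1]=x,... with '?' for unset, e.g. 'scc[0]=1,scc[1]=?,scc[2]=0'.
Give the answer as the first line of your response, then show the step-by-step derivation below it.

scc[0]=1,scc[1]=?,scc[2]=0,scc[3]=1,scc[4]=1,scc[5]=?

step 1: low=(low[0]=0,low[1]=?,low[2]=1,low[3]=?,low[4]=?,low[5]=?); scc=(scc[0]=?,scc[1]=?,scc[2]=0,scc[3]=?,scc[4]=?,scc[5]=?)
step 2: low=(low[0]=0,low[1]=?,low[2]=1,low[3]=0,low[4]=2,low[5]=?); scc=(scc[0]=?,scc[1]=?,scc[2]=0,scc[3]=?,scc[4]=?,scc[5]=?)
step 3: low=(low[0]=0,low[1]=?,low[2]=1,low[3]=0,low[4]=0,low[5]=?); scc=(scc[0]=?,scc[1]=?,scc[2]=0,scc[3]=?,scc[4]=?,scc[5]=?)
step 4: low=(low[0]=0,low[1]=?,low[2]=1,low[3]=0,low[4]=0,low[5]=?); scc=(scc[0]=1,scc[1]=?,scc[2]=0,scc[3]=1,scc[4]=1,scc[5]=?)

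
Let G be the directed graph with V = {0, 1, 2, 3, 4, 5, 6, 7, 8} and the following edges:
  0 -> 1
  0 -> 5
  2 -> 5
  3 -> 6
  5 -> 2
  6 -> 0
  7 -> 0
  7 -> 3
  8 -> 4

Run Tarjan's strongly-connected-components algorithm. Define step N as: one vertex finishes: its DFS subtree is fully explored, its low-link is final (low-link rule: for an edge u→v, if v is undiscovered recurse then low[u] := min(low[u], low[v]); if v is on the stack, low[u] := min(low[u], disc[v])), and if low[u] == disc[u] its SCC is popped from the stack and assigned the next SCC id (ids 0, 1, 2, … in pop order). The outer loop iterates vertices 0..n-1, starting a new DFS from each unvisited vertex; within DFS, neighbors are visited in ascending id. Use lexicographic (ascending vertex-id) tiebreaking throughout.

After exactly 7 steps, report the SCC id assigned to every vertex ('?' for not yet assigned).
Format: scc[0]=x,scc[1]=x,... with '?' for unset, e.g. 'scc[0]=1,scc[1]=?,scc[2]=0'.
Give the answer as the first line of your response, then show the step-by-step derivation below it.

scc[0]=2,scc[1]=0,scc[2]=1,scc[3]=4,scc[4]=5,scc[5]=1,scc[6]=3,scc[7]=?,scc[8]=?

step 1: low=(low[0]=0,low[1]=1,low[2]=?,low[3]=?,low[4]=?,low[5]=?,low[6]=?,low[7]=?,low[8]=?); scc=(scc[0]=?,scc[1]=0,scc[2]=?,scc[3]=?,scc[4]=?,scc[5]=?,scc[6]=?,scc[7]=?,scc[8]=?)
step 2: low=(low[0]=0,low[1]=1,low[2]=2,low[3]=?,low[4]=?,low[5]=2,low[6]=?,low[7]=?,low[8]=?); scc=(scc[0]=?,scc[1]=0,scc[2]=?,scc[3]=?,scc[4]=?,scc[5]=?,scc[6]=?,scc[7]=?,scc[8]=?)
step 3: low=(low[0]=0,low[1]=1,low[2]=2,low[3]=?,low[4]=?,low[5]=2,low[6]=?,low[7]=?,low[8]=?); scc=(scc[0]=?,scc[1]=0,scc[2]=1,scc[3]=?,scc[4]=?,scc[5]=1,scc[6]=?,scc[7]=?,scc[8]=?)
step 4: low=(low[0]=0,low[1]=1,low[2]=2,low[3]=?,low[4]=?,low[5]=2,low[6]=?,low[7]=?,low[8]=?); scc=(scc[0]=2,scc[1]=0,scc[2]=1,scc[3]=?,scc[4]=?,scc[5]=1,scc[6]=?,scc[7]=?,scc[8]=?)
step 5: low=(low[0]=0,low[1]=1,low[2]=2,low[3]=4,low[4]=?,low[5]=2,low[6]=5,low[7]=?,low[8]=?); scc=(scc[0]=2,scc[1]=0,scc[2]=1,scc[3]=?,scc[4]=?,scc[5]=1,scc[6]=3,scc[7]=?,scc[8]=?)
step 6: low=(low[0]=0,low[1]=1,low[2]=2,low[3]=4,low[4]=?,low[5]=2,low[6]=5,low[7]=?,low[8]=?); scc=(scc[0]=2,scc[1]=0,scc[2]=1,scc[3]=4,scc[4]=?,scc[5]=1,scc[6]=3,scc[7]=?,scc[8]=?)
step 7: low=(low[0]=0,low[1]=1,low[2]=2,low[3]=4,low[4]=6,low[5]=2,low[6]=5,low[7]=?,low[8]=?); scc=(scc[0]=2,scc[1]=0,scc[2]=1,scc[3]=4,scc[4]=5,scc[5]=1,scc[6]=3,scc[7]=?,scc[8]=?)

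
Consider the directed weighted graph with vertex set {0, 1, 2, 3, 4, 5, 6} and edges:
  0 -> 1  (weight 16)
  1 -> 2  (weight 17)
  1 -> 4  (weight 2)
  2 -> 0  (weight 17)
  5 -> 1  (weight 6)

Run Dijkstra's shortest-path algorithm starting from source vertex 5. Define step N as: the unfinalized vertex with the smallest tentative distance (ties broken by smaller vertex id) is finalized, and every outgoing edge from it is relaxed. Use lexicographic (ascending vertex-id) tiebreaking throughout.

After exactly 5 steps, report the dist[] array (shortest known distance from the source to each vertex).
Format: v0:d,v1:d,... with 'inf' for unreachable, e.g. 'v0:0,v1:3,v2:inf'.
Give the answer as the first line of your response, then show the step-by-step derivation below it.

v0:40,v1:6,v2:23,v3:inf,v4:8,v5:0,v6:inf

step 1: dist = v0:inf,v1:6,v2:inf,v3:inf,v4:inf,v5:0,v6:inf
step 2: dist = v0:inf,v1:6,v2:23,v3:inf,v4:8,v5:0,v6:inf
step 3: dist = v0:inf,v1:6,v2:23,v3:inf,v4:8,v5:0,v6:inf
step 4: dist = v0:40,v1:6,v2:23,v3:inf,v4:8,v5:0,v6:inf
step 5: dist = v0:40,v1:6,v2:23,v3:inf,v4:8,v5:0,v6:inf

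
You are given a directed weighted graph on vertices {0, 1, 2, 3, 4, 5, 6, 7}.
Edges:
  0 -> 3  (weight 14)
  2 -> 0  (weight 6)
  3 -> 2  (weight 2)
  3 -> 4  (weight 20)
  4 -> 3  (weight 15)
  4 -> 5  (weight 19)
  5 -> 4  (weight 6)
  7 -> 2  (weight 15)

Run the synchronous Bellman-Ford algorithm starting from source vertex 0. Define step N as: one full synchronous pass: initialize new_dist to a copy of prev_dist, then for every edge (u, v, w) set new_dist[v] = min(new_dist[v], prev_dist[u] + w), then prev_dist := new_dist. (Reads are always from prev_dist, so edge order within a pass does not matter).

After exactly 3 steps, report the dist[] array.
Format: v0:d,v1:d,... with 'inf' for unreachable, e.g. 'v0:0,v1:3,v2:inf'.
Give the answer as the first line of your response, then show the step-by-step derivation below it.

v0:0,v1:inf,v2:16,v3:14,v4:34,v5:53,v6:inf,v7:inf

step 1: dist = v0:0,v1:inf,v2:inf,v3:14,v4:inf,v5:inf,v6:inf,v7:inf
step 2: dist = v0:0,v1:inf,v2:16,v3:14,v4:34,v5:inf,v6:inf,v7:inf
step 3: dist = v0:0,v1:inf,v2:16,v3:14,v4:34,v5:53,v6:inf,v7:inf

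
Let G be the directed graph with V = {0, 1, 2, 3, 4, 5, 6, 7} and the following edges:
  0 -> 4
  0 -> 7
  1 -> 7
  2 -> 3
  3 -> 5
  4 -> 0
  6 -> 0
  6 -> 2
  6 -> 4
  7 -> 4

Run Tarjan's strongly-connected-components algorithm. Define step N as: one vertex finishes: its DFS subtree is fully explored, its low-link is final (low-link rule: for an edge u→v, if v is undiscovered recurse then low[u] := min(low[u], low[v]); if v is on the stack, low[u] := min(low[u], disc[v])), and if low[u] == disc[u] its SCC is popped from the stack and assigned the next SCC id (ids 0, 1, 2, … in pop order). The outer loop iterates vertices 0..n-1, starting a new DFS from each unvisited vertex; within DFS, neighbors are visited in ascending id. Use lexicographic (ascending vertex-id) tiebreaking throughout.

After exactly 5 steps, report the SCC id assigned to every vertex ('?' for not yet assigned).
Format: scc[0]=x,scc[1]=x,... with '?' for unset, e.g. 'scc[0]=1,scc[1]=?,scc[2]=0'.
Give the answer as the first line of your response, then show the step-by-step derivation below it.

scc[0]=0,scc[1]=1,scc[2]=?,scc[3]=?,scc[4]=0,scc[5]=2,scc[6]=?,scc[7]=0

step 1: low=(low[0]=0,low[1]=?,low[2]=?,low[3]=?,low[4]=0,low[5]=?,low[6]=?,low[7]=?); scc=(scc[0]=?,scc[1]=?,scc[2]=?,scc[3]=?,scc[4]=?,scc[5]=?,scc[6]=?,scc[7]=?)
step 2: low=(low[0]=0,low[1]=?,low[2]=?,low[3]=?,low[4]=0,low[5]=?,low[6]=?,low[7]=1); scc=(scc[0]=?,scc[1]=?,scc[2]=?,scc[3]=?,scc[4]=?,scc[5]=?,scc[6]=?,scc[7]=?)
step 3: low=(low[0]=0,low[1]=?,low[2]=?,low[3]=?,low[4]=0,low[5]=?,low[6]=?,low[7]=1); scc=(scc[0]=0,scc[1]=?,scc[2]=?,scc[3]=?,scc[4]=0,scc[5]=?,scc[6]=?,scc[7]=0)
step 4: low=(low[0]=0,low[1]=3,low[2]=?,low[3]=?,low[4]=0,low[5]=?,low[6]=?,low[7]=1); scc=(scc[0]=0,scc[1]=1,scc[2]=?,scc[3]=?,scc[4]=0,scc[5]=?,scc[6]=?,scc[7]=0)
step 5: low=(low[0]=0,low[1]=3,low[2]=4,low[3]=5,low[4]=0,low[5]=6,low[6]=?,low[7]=1); scc=(scc[0]=0,scc[1]=1,scc[2]=?,scc[3]=?,scc[4]=0,scc[5]=2,scc[6]=?,scc[7]=0)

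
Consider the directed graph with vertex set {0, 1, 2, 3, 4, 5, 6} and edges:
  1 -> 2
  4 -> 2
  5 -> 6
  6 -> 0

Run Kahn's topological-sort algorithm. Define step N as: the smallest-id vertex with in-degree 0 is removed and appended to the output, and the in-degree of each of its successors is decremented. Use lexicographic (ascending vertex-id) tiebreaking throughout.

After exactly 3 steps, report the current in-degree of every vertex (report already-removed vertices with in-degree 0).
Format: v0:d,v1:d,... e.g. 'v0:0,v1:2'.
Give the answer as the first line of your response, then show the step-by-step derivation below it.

v0:1,v1:0,v2:0,v3:0,v4:0,v5:0,v6:1

step 1: output 1; order=[1]; indeg=(1,0,1,0,0,0,1)
step 2: output 3; order=[1,3]; indeg=(1,0,1,0,0,0,1)
step 3: output 4; order=[1,3,4]; indeg=(1,0,0,0,0,0,1)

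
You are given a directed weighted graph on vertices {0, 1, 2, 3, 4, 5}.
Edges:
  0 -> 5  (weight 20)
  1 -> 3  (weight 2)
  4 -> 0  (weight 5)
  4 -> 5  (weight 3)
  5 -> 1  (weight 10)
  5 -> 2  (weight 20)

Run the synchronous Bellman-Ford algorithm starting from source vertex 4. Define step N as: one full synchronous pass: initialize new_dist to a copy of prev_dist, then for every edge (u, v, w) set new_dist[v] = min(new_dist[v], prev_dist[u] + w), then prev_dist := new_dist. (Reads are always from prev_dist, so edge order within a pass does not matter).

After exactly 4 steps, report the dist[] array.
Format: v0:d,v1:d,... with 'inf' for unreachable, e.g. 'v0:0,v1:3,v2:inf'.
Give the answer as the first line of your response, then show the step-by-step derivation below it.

v0:5,v1:13,v2:23,v3:15,v4:0,v5:3

step 1: dist = v0:5,v1:inf,v2:inf,v3:inf,v4:0,v5:3
step 2: dist = v0:5,v1:13,v2:23,v3:inf,v4:0,v5:3
step 3: dist = v0:5,v1:13,v2:23,v3:15,v4:0,v5:3
step 4: dist = v0:5,v1:13,v2:23,v3:15,v4:0,v5:3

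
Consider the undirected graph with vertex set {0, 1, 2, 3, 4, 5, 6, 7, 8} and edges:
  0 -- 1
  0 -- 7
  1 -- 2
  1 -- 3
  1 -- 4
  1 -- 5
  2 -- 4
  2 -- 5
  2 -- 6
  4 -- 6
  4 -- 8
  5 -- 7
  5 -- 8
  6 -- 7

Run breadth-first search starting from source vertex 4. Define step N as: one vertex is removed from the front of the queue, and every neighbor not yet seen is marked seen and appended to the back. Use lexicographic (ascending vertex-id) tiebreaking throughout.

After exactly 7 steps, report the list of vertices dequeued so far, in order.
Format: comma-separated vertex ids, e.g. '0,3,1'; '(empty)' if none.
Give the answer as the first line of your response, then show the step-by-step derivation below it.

4,1,2,6,8,0,3

step 1: dequeue 4; queue=[1,2,6,8]; order=4
step 2: dequeue 1; queue=[2,6,8,0,3,5]; order=4,1
step 3: dequeue 2; queue=[6,8,0,3,5]; order=4,1,2
step 4: dequeue 6; queue=[8,0,3,5,7]; order=4,1,2,6
step 5: dequeue 8; queue=[0,3,5,7]; order=4,1,2,6,8
step 6: dequeue 0; queue=[3,5,7]; order=4,1,2,6,8,0
step 7: dequeue 3; queue=[5,7]; order=4,1,2,6,8,0,3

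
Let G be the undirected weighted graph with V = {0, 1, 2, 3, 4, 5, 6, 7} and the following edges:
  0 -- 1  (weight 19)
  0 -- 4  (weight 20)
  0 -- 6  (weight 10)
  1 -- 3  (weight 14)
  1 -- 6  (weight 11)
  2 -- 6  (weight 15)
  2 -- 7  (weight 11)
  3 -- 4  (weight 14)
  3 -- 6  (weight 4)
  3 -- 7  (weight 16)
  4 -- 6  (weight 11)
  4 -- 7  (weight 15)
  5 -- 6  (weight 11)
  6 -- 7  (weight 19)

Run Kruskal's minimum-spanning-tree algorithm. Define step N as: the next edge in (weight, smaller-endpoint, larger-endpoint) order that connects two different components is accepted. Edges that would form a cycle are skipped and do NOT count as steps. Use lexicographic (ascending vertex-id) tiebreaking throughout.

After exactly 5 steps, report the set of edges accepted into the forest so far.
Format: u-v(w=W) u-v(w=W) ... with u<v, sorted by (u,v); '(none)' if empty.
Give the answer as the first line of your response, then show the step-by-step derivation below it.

0-6(w=10) 1-6(w=11) 2-7(w=11) 3-6(w=4) 4-6(w=11)

step 1: add edge 3-6 (w=4); MST = {3-6(w=4)}
step 2: add edge 0-6 (w=10); MST = {0-6(w=10) 3-6(w=4)}
step 3: add edge 1-6 (w=11); MST = {0-6(w=10) 1-6(w=11) 3-6(w=4)}
step 4: add edge 2-7 (w=11); MST = {0-6(w=10) 1-6(w=11) 2-7(w=11) 3-6(w=4)}
step 5: add edge 4-6 (w=11); MST = {0-6(w=10) 1-6(w=11) 2-7(w=11) 3-6(w=4) 4-6(w=11)}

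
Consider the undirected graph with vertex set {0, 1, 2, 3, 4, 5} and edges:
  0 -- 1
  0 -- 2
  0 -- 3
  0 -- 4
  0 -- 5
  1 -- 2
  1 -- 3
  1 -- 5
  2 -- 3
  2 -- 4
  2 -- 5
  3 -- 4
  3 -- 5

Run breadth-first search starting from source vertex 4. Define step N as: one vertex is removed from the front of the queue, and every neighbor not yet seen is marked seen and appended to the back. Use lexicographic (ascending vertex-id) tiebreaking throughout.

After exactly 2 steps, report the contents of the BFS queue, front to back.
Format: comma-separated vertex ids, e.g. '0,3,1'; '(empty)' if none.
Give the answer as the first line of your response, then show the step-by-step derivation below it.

2,3,1,5

step 1: dequeue 4; queue=[0,2,3]; order=4
step 2: dequeue 0; queue=[2,3,1,5]; order=4,0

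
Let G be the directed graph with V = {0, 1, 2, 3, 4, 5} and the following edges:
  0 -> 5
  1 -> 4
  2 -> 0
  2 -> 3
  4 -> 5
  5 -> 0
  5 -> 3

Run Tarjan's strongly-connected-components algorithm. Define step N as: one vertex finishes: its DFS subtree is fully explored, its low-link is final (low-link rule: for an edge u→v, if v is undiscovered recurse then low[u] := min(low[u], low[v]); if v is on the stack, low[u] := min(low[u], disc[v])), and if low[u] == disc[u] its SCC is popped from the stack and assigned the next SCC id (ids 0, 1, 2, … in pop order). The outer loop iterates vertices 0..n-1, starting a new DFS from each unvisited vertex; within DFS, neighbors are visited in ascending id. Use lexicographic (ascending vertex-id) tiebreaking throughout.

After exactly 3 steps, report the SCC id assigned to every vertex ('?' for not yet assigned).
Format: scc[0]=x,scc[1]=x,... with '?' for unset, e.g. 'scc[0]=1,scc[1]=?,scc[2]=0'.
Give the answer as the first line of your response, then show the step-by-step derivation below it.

scc[0]=1,scc[1]=?,scc[2]=?,scc[3]=0,scc[4]=?,scc[5]=1

step 1: low=(low[0]=0,low[1]=?,low[2]=?,low[3]=2,low[4]=?,low[5]=0); scc=(scc[0]=?,scc[1]=?,scc[2]=?,scc[3]=0,scc[4]=?,scc[5]=?)
step 2: low=(low[0]=0,low[1]=?,low[2]=?,low[3]=2,low[4]=?,low[5]=0); scc=(scc[0]=?,scc[1]=?,scc[2]=?,scc[3]=0,scc[4]=?,scc[5]=?)
step 3: low=(low[0]=0,low[1]=?,low[2]=?,low[3]=2,low[4]=?,low[5]=0); scc=(scc[0]=1,scc[1]=?,scc[2]=?,scc[3]=0,scc[4]=?,scc[5]=1)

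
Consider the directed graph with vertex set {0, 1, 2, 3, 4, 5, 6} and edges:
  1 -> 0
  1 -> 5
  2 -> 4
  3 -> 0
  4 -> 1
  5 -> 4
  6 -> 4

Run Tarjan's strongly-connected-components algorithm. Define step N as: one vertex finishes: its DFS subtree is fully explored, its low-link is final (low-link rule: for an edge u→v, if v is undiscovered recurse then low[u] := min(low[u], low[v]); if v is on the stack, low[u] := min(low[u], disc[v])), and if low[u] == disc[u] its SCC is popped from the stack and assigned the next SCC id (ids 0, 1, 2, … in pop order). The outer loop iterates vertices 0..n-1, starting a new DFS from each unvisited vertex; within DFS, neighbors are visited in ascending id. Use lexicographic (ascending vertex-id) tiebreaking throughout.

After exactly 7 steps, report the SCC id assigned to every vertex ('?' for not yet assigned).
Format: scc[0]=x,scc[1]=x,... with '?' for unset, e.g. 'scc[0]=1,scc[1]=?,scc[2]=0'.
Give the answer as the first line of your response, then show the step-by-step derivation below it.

scc[0]=0,scc[1]=1,scc[2]=2,scc[3]=3,scc[4]=1,scc[5]=1,scc[6]=4

step 1: low=(low[0]=0,low[1]=?,low[2]=?,low[3]=?,low[4]=?,low[5]=?,low[6]=?); scc=(scc[0]=0,scc[1]=?,scc[2]=?,scc[3]=?,scc[4]=?,scc[5]=?,scc[6]=?)
step 2: low=(low[0]=0,low[1]=1,low[2]=?,low[3]=?,low[4]=1,low[5]=2,low[6]=?); scc=(scc[0]=0,scc[1]=?,scc[2]=?,scc[3]=?,scc[4]=?,scc[5]=?,scc[6]=?)
step 3: low=(low[0]=0,low[1]=1,low[2]=?,low[3]=?,low[4]=1,low[5]=1,low[6]=?); scc=(scc[0]=0,scc[1]=?,scc[2]=?,scc[3]=?,scc[4]=?,scc[5]=?,scc[6]=?)
step 4: low=(low[0]=0,low[1]=1,low[2]=?,low[3]=?,low[4]=1,low[5]=1,low[6]=?); scc=(scc[0]=0,scc[1]=1,scc[2]=?,scc[3]=?,scc[4]=1,scc[5]=1,scc[6]=?)
step 5: low=(low[0]=0,low[1]=1,low[2]=4,low[3]=?,low[4]=1,low[5]=1,low[6]=?); scc=(scc[0]=0,scc[1]=1,scc[2]=2,scc[3]=?,scc[4]=1,scc[5]=1,scc[6]=?)
step 6: low=(low[0]=0,low[1]=1,low[2]=4,low[3]=5,low[4]=1,low[5]=1,low[6]=?); scc=(scc[0]=0,scc[1]=1,scc[2]=2,scc[3]=3,scc[4]=1,scc[5]=1,scc[6]=?)
step 7: low=(low[0]=0,low[1]=1,low[2]=4,low[3]=5,low[4]=1,low[5]=1,low[6]=6); scc=(scc[0]=0,scc[1]=1,scc[2]=2,scc[3]=3,scc[4]=1,scc[5]=1,scc[6]=4)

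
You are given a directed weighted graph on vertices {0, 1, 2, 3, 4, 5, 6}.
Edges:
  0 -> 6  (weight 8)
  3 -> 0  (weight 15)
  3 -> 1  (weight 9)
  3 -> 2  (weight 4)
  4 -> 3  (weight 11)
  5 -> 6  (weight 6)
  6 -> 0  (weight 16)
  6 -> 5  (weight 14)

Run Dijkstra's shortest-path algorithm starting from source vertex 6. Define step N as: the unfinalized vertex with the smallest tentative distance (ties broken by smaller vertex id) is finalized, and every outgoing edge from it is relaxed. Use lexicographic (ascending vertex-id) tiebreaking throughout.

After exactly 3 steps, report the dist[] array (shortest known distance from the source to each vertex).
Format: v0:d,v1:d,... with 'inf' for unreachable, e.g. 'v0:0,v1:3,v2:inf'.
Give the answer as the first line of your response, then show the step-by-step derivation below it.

v0:16,v1:inf,v2:inf,v3:inf,v4:inf,v5:14,v6:0

step 1: dist = v0:16,v1:inf,v2:inf,v3:inf,v4:inf,v5:14,v6:0
step 2: dist = v0:16,v1:inf,v2:inf,v3:inf,v4:inf,v5:14,v6:0
step 3: dist = v0:16,v1:inf,v2:inf,v3:inf,v4:inf,v5:14,v6:0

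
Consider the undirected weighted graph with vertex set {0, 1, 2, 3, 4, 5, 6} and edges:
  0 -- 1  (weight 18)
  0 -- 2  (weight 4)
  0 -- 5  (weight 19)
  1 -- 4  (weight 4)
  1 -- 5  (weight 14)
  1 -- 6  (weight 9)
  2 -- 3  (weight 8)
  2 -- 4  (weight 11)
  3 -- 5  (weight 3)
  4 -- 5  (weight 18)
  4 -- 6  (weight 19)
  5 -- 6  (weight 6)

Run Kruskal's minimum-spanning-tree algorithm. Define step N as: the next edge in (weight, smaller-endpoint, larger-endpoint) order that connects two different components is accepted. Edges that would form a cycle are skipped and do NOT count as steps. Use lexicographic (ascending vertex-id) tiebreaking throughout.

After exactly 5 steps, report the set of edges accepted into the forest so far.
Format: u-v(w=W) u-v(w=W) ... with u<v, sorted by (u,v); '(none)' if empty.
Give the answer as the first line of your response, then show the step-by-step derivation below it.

0-2(w=4) 1-4(w=4) 2-3(w=8) 3-5(w=3) 5-6(w=6)

step 1: add edge 3-5 (w=3); MST = {3-5(w=3)}
step 2: add edge 0-2 (w=4); MST = {0-2(w=4) 3-5(w=3)}
step 3: add edge 1-4 (w=4); MST = {0-2(w=4) 1-4(w=4) 3-5(w=3)}
step 4: add edge 5-6 (w=6); MST = {0-2(w=4) 1-4(w=4) 3-5(w=3) 5-6(w=6)}
step 5: add edge 2-3 (w=8); MST = {0-2(w=4) 1-4(w=4) 2-3(w=8) 3-5(w=3) 5-6(w=6)}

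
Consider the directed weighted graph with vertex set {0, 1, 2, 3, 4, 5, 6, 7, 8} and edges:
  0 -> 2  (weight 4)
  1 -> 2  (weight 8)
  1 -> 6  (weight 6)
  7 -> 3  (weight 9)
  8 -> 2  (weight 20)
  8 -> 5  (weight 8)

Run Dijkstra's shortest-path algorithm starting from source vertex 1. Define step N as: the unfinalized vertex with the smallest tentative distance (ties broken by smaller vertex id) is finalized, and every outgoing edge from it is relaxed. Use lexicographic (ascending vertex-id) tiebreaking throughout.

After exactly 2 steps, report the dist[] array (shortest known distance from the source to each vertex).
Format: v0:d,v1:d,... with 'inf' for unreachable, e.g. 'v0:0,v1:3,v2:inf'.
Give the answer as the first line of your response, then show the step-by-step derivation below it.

v0:inf,v1:0,v2:8,v3:inf,v4:inf,v5:inf,v6:6,v7:inf,v8:inf

step 1: dist = v0:inf,v1:0,v2:8,v3:inf,v4:inf,v5:inf,v6:6,v7:inf,v8:inf
step 2: dist = v0:inf,v1:0,v2:8,v3:inf,v4:inf,v5:inf,v6:6,v7:inf,v8:inf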